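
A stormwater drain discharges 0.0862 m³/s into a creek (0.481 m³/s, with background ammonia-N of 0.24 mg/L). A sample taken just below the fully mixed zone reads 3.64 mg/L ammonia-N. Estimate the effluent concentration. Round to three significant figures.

22.6 mg/L

Mass balance: 0.4810·0.2400 + 0.08620·Cₑ = 0.5672·3.640
→ Cₑ = (0.5672·3.640 − 0.4810·0.2400) / 0.08620 = 22.61 mg/L.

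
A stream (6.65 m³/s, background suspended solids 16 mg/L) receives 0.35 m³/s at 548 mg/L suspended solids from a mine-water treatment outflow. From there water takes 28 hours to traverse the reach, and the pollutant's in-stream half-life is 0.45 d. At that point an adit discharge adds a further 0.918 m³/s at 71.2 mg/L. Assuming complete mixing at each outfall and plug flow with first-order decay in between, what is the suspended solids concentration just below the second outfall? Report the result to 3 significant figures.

Mixed concentration C = ΣQC/ΣQ = (6.650·16.00 + 0.3500·548.0) / 7.000 = 298.2/7.000 = 42.60 mg/L; combined flow 7.000 m³/s.
Half-life 0.45 d → k = ln 2 / 0.45 = 1.540 d⁻¹.
Applying C = C₀e^(−kt): 42.60 × 0.1658 = 7.063 mg/L.
Second outfall: C = (7.000·7.063 + 0.9180·71.20)/7.918 = 14.50 mg/L.

14.5 mg/L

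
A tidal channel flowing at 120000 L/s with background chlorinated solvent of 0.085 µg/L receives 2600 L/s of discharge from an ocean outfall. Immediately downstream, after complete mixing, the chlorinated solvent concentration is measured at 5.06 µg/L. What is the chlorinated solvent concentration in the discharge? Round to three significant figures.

235 µg/L

Mass balance: 120000·0.08500 + 2600·Cₑ = 122600·5.060
→ Cₑ = (122600·5.060 − 120000·0.08500) / 2600 = 234.7 µg/L.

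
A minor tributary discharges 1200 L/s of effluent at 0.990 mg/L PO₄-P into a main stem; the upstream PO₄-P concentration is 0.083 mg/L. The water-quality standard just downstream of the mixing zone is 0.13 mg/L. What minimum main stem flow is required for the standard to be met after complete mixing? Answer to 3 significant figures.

Set C_mix = 0.13: (Q·0.08300 + 1200·0.9900) / (Q + 1200) = 0.13
→ Q = 1200·(0.9900 − 0.13)/(0.13 − 0.08300) = 21960 L/s.

22000 L/s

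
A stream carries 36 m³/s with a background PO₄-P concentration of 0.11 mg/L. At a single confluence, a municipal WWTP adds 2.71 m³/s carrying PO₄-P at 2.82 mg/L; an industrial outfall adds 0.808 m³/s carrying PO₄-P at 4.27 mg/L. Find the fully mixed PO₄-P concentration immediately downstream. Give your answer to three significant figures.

Conservation of mass: C = (36.00·0.1100 + 2.710·2.820 + 0.8080·4.270) / 39.52 = 15.05/39.52 = 0.3809 mg/L.

0.381 mg/L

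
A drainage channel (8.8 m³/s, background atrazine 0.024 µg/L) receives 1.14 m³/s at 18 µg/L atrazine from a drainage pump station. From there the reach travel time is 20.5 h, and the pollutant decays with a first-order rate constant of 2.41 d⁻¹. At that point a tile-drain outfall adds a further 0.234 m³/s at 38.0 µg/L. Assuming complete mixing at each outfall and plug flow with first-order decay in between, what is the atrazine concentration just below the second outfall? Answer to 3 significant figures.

After mixing, C = (8.800·0.02400 + 1.140·18.00) / 9.940 = 20.73/9.940 = 2.086 µg/L; combined flow 9.940 m³/s.
Decay over the reach: 2.086·exp(−kt) = 2.086·0.1276 = 0.2662 µg/L.
Second outfall: C = (9.940·0.2662 + 0.2340·38.00)/10.17 = 1.134 µg/L.

1.13 µg/L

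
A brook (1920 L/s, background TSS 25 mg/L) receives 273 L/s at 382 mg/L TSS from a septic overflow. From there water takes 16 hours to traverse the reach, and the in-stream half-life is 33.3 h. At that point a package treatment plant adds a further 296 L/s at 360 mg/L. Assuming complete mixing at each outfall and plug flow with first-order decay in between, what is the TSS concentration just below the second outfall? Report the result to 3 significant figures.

86.7 mg/L

Mixed concentration C = ΣQC/ΣQ = (1920·25.00 + 273.0·382.0) / 2193 = 152300/2193 = 69.44 mg/L; combined flow 2193 L/s.
Half-life 33.3 h → k = ln 2 / 33.3 = 0.02082 h⁻¹ = 0.4996 d⁻¹.
Decay over the reach: 69.44·exp(−kt) = 69.44·0.7167 = 49.77 mg/L.
At the second outfall, C = (2193·49.77 + 296.0·360.0) / (2193 + 296.0) = 86.67 mg/L.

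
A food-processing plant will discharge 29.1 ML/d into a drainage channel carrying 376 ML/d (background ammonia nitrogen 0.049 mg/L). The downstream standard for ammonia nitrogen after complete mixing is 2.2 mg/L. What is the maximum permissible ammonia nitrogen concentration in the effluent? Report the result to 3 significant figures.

30.0 mg/L

At the limit, (Qr·Cr + Qe·Cₑ)/(Qr + Qe) = 2.2:
Cₑ = (405.1·2.2 − 376.0·0.04900) / 29.10 = 29.99 mg/L.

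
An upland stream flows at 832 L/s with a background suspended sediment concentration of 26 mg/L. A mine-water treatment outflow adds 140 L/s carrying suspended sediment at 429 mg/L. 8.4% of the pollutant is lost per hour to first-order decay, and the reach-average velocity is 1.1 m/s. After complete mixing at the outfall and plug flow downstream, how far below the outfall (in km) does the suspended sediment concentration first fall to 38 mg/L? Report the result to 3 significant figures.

Mixed concentration C = ΣQC/ΣQ = (832.0·26.00 + 140.0·429.0) / 972.0 = 81690/972.0 = 84.05 mg/L.
8.4%/h lost → k = −ln(1 − 0.084) = 0.08774 h⁻¹.
Set 84.05·exp(−k·t) = 38 → t = ln(84.05/38)/k = 32570 s = 9.047 h.
Distance = v·t = 1.1·32570 = 35830 m = 35.83 km.

35.8 km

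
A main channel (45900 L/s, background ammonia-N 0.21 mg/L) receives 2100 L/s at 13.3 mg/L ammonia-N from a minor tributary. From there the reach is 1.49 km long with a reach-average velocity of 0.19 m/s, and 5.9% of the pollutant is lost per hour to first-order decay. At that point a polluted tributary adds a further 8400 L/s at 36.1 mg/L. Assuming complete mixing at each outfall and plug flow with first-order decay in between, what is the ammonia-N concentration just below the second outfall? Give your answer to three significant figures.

5.96 mg/L

Mixed concentration C = ΣQC/ΣQ = (45900·0.2100 + 2100·13.30) / 48000 = 37570/48000 = 0.7827 mg/L; combined flow 48000 L/s.
Travel time t = 1.49·1000 / 0.19 = 7842 s = 2.178 h.
5.9%/h lost → k = −ln(1 − 0.059) = 0.06081 h⁻¹.
After decay, C = 0.7827 × e^(−kt) = 0.7827 × 0.8759 = 0.6856 mg/L.
At the second outfall, C = (48000·0.6856 + 8400·36.10) / (48000 + 8400) = 5.960 mg/L.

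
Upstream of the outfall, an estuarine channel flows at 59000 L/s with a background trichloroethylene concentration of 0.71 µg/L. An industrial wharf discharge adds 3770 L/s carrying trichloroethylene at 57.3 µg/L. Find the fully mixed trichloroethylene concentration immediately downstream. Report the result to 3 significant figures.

4.11 µg/L

Mixed concentration C = ΣQC/ΣQ = (59000·0.7100 + 3770·57.30) / 62770 = 257900/62770 = 4.109 µg/L.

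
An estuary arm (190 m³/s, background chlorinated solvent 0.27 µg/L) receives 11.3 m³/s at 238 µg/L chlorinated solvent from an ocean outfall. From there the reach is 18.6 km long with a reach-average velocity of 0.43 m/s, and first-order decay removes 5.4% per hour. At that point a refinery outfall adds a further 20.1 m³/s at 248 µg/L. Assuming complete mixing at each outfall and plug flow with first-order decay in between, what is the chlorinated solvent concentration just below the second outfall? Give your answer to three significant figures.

Mass balance: C = (190.0·0.2700 + 11.30·238.0) / 201.3 = 2741/201.3 = 13.62 µg/L; combined flow 201.3 m³/s.
Travel time t = 18.6·1000 / 0.43 = 43260 s = 12.02 h.
5.4%/h lost → k = −ln(1 − 0.054) = 0.05551 h⁻¹.
Applying C = C₀e^(−kt): 13.62 × 0.5132 = 6.988 µg/L.
Second outfall: C = (201.3·6.988 + 20.10·248.0)/221.4 = 28.87 µg/L.

28.9 µg/L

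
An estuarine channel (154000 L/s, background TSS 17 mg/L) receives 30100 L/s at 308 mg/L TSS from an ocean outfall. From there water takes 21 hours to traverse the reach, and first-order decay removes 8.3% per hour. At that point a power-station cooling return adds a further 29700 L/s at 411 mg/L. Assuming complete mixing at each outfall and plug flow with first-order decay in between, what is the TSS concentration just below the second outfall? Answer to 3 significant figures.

66.1 mg/L

Flow-weighted average: C = (154000·17.00 + 30100·308.0) / 184100 = 11890000/184100 = 64.58 mg/L; combined flow 184100 L/s.
8.3%/h lost → k = −ln(1 − 0.083) = 0.08665 h⁻¹.
Decay over the reach: 64.58·exp(−kt) = 64.58·0.1621 = 10.47 mg/L.
Second outfall: C = (184100·10.47 + 29700·411.0)/213800 = 66.11 mg/L.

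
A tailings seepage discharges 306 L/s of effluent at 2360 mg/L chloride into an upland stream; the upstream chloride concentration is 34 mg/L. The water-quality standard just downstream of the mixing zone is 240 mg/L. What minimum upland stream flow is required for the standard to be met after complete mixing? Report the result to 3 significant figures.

Set C_mix = 240: (Q·34.00 + 306.0·2360) / (Q + 306.0) = 240
→ Q = 306.0·(2360 − 240)/(240 − 34.00) = 3149 L/s.

3150 L/s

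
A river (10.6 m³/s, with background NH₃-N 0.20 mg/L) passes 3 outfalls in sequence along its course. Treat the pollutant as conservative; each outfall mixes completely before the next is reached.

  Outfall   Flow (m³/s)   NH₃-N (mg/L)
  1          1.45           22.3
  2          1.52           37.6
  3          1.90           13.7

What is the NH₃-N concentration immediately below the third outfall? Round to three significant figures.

Outfall 1: combined Q = 12.05 m³/s; C = (10.60·0.2000 + 1.450·22.30)/12.05 = 2.859 mg/L.
Outfall 2: combined Q = 13.57 m³/s; C = (12.05·2.859 + 1.520·37.60)/13.57 = 6.751 mg/L.
Outfall 3: combined Q = 15.47 m³/s; C = (13.57·6.751 + 1.900·13.70)/15.47 = 7.604 mg/L.

7.60 mg/L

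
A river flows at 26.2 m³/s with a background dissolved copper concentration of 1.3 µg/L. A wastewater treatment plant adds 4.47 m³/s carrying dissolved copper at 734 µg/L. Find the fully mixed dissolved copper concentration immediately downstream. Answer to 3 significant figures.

108 µg/L

After mixing, C = (26.20·1.300 + 4.470·734.0) / 30.67 = 3315/30.67 = 108.1 µg/L.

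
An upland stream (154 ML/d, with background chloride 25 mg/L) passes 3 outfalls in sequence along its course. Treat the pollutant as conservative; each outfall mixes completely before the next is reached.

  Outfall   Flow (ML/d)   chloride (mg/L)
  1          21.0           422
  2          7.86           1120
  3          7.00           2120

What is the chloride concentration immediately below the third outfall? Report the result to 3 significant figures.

After outfall 1: Q = 154.0 + 21.00 = 175.0 ML/d; C = (154.0·25.00 + 21.00·422.0)/175.0 = 72.64 mg/L.
After outfall 2: Q = 175.0 + 7.860 = 182.9 ML/d; C = (175.0·72.64 + 7.860·1120)/182.9 = 117.7 mg/L.
After outfall 3: Q = 182.9 + 7.000 = 189.9 ML/d; C = (182.9·117.7 + 7.000·2120)/189.9 = 191.5 mg/L.

191 mg/L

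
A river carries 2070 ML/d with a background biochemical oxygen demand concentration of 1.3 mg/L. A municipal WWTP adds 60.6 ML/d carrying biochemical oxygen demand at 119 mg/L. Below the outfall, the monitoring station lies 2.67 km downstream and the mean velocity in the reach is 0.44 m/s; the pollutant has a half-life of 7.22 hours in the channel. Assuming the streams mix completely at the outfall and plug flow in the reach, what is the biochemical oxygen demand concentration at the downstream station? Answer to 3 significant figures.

Flow-weighted average: C = (2070·1.300 + 60.60·119.0) / 2131 = 9902/2131 = 4.648 mg/L.
Travel time t = 2.67·1000 / 0.44 = 6068 s = 1.686 h.
Half-life 7.22 h → k = ln 2 / 7.22 = 0.09600 h⁻¹ = 2.304 d⁻¹.
After decay, C = 4.648 × e^(−kt) = 4.648 × 0.8506 = 3.953 mg/L.

3.95 mg/L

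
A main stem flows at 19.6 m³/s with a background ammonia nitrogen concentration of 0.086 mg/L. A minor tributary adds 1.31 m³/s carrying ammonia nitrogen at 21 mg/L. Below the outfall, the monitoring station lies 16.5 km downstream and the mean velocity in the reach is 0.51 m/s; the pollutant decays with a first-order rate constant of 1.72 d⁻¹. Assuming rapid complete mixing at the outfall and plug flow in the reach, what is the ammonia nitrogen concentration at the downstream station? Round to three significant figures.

0.733 mg/L

After mixing, C = (19.60·0.08600 + 1.310·21.00) / 20.91 = 29.20/20.91 = 1.396 mg/L.
Travel time t = 16.5·1000 / 0.51 = 32350 s = 8.987 h.
After decay, C = 1.396 × e^(−kt) = 1.396 × 0.5252 = 0.7332 mg/L.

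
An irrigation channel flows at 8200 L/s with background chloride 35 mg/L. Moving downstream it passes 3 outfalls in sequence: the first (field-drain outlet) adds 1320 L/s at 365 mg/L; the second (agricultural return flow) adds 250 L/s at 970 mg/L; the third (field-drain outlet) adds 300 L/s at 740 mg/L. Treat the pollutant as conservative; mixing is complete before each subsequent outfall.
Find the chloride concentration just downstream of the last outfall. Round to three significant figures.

122 mg/L

Below outfall 1: Q → 9520 L/s, C = (8200·35.00 + 1320·365.0)/9520 = 80.76 mg/L.
Below outfall 2: Q → 9770 L/s, C = (9520·80.76 + 250.0·970.0)/9770 = 103.5 mg/L.
Below outfall 3: Q → 10070 L/s, C = (9770·103.5 + 300.0·740.0)/10070 = 122.5 mg/L.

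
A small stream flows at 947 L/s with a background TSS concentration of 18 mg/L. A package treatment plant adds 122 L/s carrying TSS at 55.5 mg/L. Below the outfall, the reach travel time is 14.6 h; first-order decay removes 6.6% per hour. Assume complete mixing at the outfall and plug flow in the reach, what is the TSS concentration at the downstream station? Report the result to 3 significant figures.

Flow-weighted average: C = (947.0·18.00 + 122.0·55.50) / 1069 = 23820/1069 = 22.28 mg/L.
6.6%/h lost → k = −ln(1 − 0.066) = 0.06828 h⁻¹.
Decay over the reach: 22.28·exp(−kt) = 22.28·0.3690 = 8.222 mg/L.

8.22 mg/L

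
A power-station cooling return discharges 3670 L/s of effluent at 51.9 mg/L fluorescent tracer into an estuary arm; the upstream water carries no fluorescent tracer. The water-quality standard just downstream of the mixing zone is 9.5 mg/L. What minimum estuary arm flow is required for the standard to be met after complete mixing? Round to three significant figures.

Set C_mix = 9.5: (Q·0 + 3670·51.90) / (Q + 3670) = 9.5
→ Q = 3670·(51.90 − 9.5)/(9.5 − 0) = 16380 L/s.

16400 L/s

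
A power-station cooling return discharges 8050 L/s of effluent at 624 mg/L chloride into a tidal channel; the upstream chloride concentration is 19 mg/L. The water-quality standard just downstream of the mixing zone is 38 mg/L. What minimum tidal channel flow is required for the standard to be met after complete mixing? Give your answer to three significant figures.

248000 L/s

Set C_mix = 38: (Q·19.00 + 8050·624.0) / (Q + 8050) = 38
→ Q = 8050·(624.0 − 38)/(38 − 19.00) = 248300 L/s.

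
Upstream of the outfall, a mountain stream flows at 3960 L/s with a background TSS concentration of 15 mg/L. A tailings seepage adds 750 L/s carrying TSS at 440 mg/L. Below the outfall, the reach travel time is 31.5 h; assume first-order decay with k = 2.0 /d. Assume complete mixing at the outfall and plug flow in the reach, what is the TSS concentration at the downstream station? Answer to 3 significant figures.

Conservation of mass: C = (3960·15.00 + 750.0·440.0) / 4710 = 389400/4710 = 82.68 mg/L.
Applying C = C₀e^(−kt): 82.68 × 0.07244 = 5.989 mg/L.

5.99 mg/L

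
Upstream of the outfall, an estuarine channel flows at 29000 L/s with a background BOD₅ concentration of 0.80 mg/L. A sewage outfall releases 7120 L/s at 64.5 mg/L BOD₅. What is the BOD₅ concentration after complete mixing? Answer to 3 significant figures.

Conservation of mass: C = (29000·0.8000 + 7120·64.50) / 36120 = 482400/36120 = 13.36 mg/L.

13.4 mg/L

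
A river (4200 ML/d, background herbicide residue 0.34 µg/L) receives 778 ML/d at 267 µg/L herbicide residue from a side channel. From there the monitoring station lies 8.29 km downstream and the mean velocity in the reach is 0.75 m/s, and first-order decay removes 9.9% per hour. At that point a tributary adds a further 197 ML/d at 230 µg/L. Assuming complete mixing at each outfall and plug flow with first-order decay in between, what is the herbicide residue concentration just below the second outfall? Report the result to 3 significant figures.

38.1 µg/L

After mixing, C = (4200·0.3400 + 778.0·267.0) / 4978 = 209200/4978 = 42.02 µg/L; combined flow 4978 ML/d.
Travel time t = 8.29·1000 / 0.75 = 11050 s = 3.070 h.
9.9%/h lost → k = −ln(1 − 0.099) = 0.1043 h⁻¹.
First-order decay: C = 42.02·exp(−k·t) = 42.02·0.7261 = 30.51 µg/L.
Second outfall: C = (4978·30.51 + 197.0·230.0)/5175 = 38.10 µg/L.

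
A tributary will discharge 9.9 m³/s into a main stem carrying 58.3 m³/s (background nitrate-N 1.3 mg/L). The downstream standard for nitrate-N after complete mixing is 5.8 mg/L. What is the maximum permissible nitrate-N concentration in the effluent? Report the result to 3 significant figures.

At the limit, (Qr·Cr + Qe·Cₑ)/(Qr + Qe) = 5.8:
Cₑ = (68.20·5.8 − 58.30·1.300) / 9.900 = 32.30 mg/L.

32.3 mg/L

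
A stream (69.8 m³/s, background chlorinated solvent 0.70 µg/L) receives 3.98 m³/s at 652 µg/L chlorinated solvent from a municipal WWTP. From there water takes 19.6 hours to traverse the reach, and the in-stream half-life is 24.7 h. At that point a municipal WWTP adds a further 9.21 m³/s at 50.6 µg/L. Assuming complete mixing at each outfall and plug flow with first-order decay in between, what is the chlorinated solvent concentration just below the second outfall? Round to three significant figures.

24.0 µg/L

Mass balance: C = (69.80·0.7000 + 3.980·652.0) / 73.78 = 2644/73.78 = 35.83 µg/L; combined flow 73.78 m³/s.
Half-life 24.7 h → k = ln 2 / 24.7 = 0.02806 h⁻¹ = 0.6735 d⁻¹.
After decay, C = 35.83 × e^(−kt) = 35.83 × 0.5769 = 20.67 µg/L.
At the second outfall, C = (73.78·20.67 + 9.210·50.60) / (73.78 + 9.210) = 23.99 µg/L.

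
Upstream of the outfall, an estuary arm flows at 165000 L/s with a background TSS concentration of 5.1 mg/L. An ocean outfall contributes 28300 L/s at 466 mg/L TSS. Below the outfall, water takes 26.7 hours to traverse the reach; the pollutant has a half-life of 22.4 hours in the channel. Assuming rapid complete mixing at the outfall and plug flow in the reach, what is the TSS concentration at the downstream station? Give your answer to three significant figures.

Mass balance: C = (165000·5.100 + 28300·466.0) / 193300 = 14030000/193300 = 72.58 mg/L.
Half-life 22.4 h → k = ln 2 / 22.4 = 0.03094 h⁻¹ = 0.7427 d⁻¹.
Applying C = C₀e^(−kt): 72.58 × 0.4377 = 31.77 mg/L.

31.8 mg/L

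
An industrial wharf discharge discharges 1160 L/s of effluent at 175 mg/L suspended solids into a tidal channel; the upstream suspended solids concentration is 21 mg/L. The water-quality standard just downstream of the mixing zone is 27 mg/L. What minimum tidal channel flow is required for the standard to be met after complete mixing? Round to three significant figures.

28600 L/s

Set C_mix = 27: (Q·21.00 + 1160·175.0) / (Q + 1160) = 27
→ Q = 1160·(175.0 − 27)/(27 − 21.00) = 28610 L/s.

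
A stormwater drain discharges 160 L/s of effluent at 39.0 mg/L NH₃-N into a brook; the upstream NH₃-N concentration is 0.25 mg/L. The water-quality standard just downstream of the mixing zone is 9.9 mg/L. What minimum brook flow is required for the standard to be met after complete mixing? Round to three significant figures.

482 L/s

Set C_mix = 9.9: (Q·0.2500 + 160.0·39.00) / (Q + 160.0) = 9.9
→ Q = 160.0·(39.00 − 9.9)/(9.9 − 0.2500) = 482.5 L/s.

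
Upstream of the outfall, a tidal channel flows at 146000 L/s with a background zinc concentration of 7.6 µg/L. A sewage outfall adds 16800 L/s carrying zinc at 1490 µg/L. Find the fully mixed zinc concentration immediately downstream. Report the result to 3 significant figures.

161 µg/L

Mixed concentration C = ΣQC/ΣQ = (146000·7.600 + 16800·1490) / 162800 = 26140000/162800 = 160.6 µg/L.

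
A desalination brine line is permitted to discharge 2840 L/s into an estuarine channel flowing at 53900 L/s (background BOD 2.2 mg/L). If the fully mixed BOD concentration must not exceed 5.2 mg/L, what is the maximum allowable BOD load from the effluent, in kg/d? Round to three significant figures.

15200 kg/d

Mass balance at the limit: 53900·2.200 + 2840·Cₑ = 56740·5.2 → Cₑ = 62.14 mg/L.
2840 L/s = 2.840 m³/s. Load = 2.840 m³/s × 62.14 g/m³ × 86 400 s/d = 15250 kg/d.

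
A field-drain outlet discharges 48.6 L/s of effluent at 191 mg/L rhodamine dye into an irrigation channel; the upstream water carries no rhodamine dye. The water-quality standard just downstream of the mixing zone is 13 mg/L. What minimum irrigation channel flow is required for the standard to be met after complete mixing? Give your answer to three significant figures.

Set C_mix = 13: (Q·0 + 48.60·191.0) / (Q + 48.60) = 13
→ Q = 48.60·(191.0 − 13)/(13 − 0) = 665.4 L/s.

665 L/s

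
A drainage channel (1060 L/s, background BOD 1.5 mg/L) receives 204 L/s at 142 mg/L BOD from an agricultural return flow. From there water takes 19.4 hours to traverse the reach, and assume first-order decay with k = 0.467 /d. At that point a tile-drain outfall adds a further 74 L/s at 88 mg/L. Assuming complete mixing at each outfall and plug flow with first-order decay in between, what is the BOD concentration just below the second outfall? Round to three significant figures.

Mass balance: C = (1060·1.500 + 204.0·142.0) / 1264 = 30560/1264 = 24.18 mg/L; combined flow 1264 L/s.
First-order decay: C = 24.18·exp(−k·t) = 24.18·0.6856 = 16.57 mg/L.
Second outfall: C = (1264·16.57 + 74.00·88.00)/1338 = 20.52 mg/L.

20.5 mg/L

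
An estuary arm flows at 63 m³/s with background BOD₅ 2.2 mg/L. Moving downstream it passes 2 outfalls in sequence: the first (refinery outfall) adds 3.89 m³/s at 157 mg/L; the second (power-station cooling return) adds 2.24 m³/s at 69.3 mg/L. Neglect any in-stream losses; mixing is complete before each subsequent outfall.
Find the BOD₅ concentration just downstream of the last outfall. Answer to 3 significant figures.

Below outfall 1: Q → 66.89 m³/s, C = (63.00·2.200 + 3.890·157.0)/66.89 = 11.20 mg/L.
Below outfall 2: Q → 69.13 m³/s, C = (66.89·11.20 + 2.240·69.30)/69.13 = 13.08 mg/L.

13.1 mg/L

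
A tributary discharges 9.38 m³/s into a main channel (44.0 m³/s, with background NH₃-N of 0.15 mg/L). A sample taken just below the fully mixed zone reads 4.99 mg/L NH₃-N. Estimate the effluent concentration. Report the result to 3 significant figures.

Mass balance: 44.00·0.1500 + 9.380·Cₑ = 53.38·4.990
→ Cₑ = (53.38·4.990 − 44.00·0.1500) / 9.380 = 27.69 mg/L.

27.7 mg/L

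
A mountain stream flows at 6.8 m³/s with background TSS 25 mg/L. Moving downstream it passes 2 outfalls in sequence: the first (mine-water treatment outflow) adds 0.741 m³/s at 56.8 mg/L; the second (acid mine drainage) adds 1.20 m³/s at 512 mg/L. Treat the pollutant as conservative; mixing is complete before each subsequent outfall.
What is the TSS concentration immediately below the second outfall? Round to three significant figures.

94.6 mg/L

Outfall 1: combined Q = 7.541 m³/s; C = (6.800·25.00 + 0.7410·56.80)/7.541 = 28.12 mg/L.
Outfall 2: combined Q = 8.741 m³/s; C = (7.541·28.12 + 1.200·512.0)/8.741 = 94.55 mg/L.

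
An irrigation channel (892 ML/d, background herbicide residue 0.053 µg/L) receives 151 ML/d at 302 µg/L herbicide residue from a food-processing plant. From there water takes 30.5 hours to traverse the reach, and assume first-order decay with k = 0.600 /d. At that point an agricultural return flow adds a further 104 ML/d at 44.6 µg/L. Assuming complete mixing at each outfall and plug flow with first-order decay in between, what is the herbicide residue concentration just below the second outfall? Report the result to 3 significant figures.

22.6 µg/L

Mass balance: C = (892.0·0.05300 + 151.0·302.0) / 1043 = 45650/1043 = 43.77 µg/L; combined flow 1043 ML/d.
Applying C = C₀e^(−kt): 43.77 × 0.4665 = 20.42 µg/L.
Second outfall: C = (1043·20.42 + 104.0·44.60)/1147 = 22.61 µg/L.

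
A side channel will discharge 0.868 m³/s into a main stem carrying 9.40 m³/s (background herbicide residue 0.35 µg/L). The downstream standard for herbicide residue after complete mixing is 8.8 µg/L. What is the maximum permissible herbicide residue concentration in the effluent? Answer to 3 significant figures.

100 µg/L

At the limit, (Qr·Cr + Qe·Cₑ)/(Qr + Qe) = 8.8:
Cₑ = (10.27·8.8 − 9.400·0.3500) / 0.8680 = 100.3 µg/L.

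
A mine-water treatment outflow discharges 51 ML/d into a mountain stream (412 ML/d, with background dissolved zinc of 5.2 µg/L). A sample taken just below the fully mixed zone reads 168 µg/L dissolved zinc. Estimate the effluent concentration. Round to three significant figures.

Mass balance: 412.0·5.200 + 51.00·Cₑ = 463.0·168.0
→ Cₑ = (463.0·168.0 − 412.0·5.200) / 51.00 = 1483 µg/L.

1480 µg/L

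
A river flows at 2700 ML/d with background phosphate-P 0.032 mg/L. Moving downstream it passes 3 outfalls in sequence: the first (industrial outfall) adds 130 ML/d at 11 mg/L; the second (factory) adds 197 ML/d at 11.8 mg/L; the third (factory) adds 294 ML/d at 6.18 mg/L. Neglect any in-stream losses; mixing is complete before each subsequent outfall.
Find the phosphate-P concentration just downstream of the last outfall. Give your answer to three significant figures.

Outfall 1: combined Q = 2830 ML/d; C = (2700·0.03200 + 130.0·11.00)/2830 = 0.5358 mg/L.
Outfall 2: combined Q = 3027 ML/d; C = (2830·0.5358 + 197.0·11.80)/3027 = 1.269 mg/L.
Outfall 3: combined Q = 3321 ML/d; C = (3027·1.269 + 294.0·6.180)/3321 = 1.704 mg/L.

1.70 mg/L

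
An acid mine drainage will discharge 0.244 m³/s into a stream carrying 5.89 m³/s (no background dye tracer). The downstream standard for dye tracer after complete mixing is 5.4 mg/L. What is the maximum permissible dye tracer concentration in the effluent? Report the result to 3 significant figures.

At the limit, (Qr·Cr + Qe·Cₑ)/(Qr + Qe) = 5.4:
Cₑ = (6.134·5.4 − 5.890·0) / 0.2440 = 135.8 mg/L.

136 mg/L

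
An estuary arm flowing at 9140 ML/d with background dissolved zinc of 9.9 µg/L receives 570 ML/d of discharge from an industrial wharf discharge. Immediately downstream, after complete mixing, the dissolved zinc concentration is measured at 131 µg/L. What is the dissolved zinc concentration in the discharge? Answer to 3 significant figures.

2070 µg/L

Mass balance: 9140·9.900 + 570.0·Cₑ = 9710·131.0
→ Cₑ = (9710·131.0 − 9140·9.900) / 570.0 = 2073 µg/L.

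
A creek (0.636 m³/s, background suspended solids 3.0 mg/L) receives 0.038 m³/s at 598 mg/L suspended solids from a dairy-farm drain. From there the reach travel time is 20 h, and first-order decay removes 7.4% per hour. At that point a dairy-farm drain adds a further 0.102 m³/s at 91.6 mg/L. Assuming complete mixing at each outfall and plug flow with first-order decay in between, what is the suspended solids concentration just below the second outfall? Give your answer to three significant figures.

18.9 mg/L

Mixed concentration C = ΣQC/ΣQ = (0.6360·3.000 + 0.03800·598.0) / 0.6740 = 24.63/0.6740 = 36.55 mg/L; combined flow 0.6740 m³/s.
7.4%/h lost → k = −ln(1 − 0.074) = 0.07688 h⁻¹.
Decay over the reach: 36.55·exp(−kt) = 36.55·0.2149 = 7.853 mg/L.
Second outfall: C = (0.6740·7.853 + 0.1020·91.60)/0.7760 = 18.86 mg/L.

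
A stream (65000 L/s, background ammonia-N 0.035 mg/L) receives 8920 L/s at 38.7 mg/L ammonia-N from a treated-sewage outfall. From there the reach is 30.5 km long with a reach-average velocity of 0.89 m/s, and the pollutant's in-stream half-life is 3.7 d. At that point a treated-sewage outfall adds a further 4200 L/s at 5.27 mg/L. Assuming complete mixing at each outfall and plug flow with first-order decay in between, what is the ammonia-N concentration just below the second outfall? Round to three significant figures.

Flow-weighted average: C = (65000·0.03500 + 8920·38.70) / 73920 = 347500/73920 = 4.701 mg/L; combined flow 73920 L/s.
Travel time t = 30.5·1000 / 0.89 = 34270 s = 9.519 h.
Half-life 3.7 d → k = ln 2 / 3.7 = 0.1873 d⁻¹.
First-order decay: C = 4.701·exp(−k·t) = 4.701·0.9284 = 4.364 mg/L.
At the second outfall, C = (73920·4.364 + 4200·5.270) / (73920 + 4200) = 4.413 mg/L.

4.41 mg/L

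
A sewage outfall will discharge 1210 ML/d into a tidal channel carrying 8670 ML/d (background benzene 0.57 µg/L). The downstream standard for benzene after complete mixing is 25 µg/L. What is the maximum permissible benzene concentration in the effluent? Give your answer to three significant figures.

200 µg/L

At the limit, (Qr·Cr + Qe·Cₑ)/(Qr + Qe) = 25:
Cₑ = (9880·25 − 8670·0.5700) / 1210 = 200.0 µg/L.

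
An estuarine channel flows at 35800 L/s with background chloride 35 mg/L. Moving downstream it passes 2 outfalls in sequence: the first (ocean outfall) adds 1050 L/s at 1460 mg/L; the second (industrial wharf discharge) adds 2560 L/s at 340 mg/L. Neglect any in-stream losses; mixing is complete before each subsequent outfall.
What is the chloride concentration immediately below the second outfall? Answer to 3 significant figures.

92.8 mg/L

After outfall 1: Q = 35800 + 1050 = 36850 L/s; C = (35800·35.00 + 1050·1460)/36850 = 75.60 mg/L.
After outfall 2: Q = 36850 + 2560 = 39410 L/s; C = (36850·75.60 + 2560·340.0)/39410 = 92.78 mg/L.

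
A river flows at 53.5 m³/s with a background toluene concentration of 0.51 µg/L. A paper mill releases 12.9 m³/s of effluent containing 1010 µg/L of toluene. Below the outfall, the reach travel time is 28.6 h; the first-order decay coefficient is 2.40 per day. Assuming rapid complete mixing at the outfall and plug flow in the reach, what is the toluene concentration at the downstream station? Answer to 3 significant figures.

11.3 µg/L

After mixing, C = (53.50·0.5100 + 12.90·1010) / 66.40 = 13060/66.40 = 196.6 µg/L.
First-order decay: C = 196.6·exp(−k·t) = 196.6·0.05727 = 11.26 µg/L.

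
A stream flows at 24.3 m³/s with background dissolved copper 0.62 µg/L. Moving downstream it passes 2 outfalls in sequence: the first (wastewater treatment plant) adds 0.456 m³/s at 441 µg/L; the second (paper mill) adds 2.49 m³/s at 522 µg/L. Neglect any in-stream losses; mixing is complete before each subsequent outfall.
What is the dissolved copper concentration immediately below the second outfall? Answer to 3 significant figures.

55.6 µg/L

Below outfall 1: Q → 24.76 m³/s, C = (24.30·0.6200 + 0.4560·441.0)/24.76 = 8.732 µg/L.
Below outfall 2: Q → 27.25 m³/s, C = (24.76·8.732 + 2.490·522.0)/27.25 = 55.64 µg/L.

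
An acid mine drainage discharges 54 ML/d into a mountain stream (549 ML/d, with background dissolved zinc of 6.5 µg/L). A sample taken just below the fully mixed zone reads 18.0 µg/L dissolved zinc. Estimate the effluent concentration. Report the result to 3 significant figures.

Mass balance: 549.0·6.500 + 54.00·Cₑ = 603.0·18.00
→ Cₑ = (603.0·18.00 − 549.0·6.500) / 54.00 = 134.9 µg/L.

135 µg/L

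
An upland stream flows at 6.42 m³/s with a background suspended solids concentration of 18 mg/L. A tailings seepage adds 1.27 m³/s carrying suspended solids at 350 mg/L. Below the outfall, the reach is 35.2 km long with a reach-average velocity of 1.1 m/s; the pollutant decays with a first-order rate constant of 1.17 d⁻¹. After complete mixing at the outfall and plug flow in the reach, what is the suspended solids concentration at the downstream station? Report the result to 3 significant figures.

47.2 mg/L

Flow-weighted average: C = (6.420·18.00 + 1.270·350.0) / 7.690 = 560.1/7.690 = 72.83 mg/L.
Travel time t = 35.2·1000 / 1.1 = 32000 s = 8.889 h.
Decay over the reach: 72.83·exp(−kt) = 72.83·0.6483 = 47.22 mg/L.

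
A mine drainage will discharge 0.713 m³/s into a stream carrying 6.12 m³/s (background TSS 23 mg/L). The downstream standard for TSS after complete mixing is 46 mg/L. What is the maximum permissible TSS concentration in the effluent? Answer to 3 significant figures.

243 mg/L

At the limit, (Qr·Cr + Qe·Cₑ)/(Qr + Qe) = 46:
Cₑ = (6.833·46 − 6.120·23.00) / 0.7130 = 243.4 mg/L.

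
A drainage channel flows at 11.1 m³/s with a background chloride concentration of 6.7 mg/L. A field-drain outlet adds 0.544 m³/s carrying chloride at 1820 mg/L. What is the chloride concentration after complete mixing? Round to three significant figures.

After mixing, C = (11.10·6.700 + 0.5440·1820) / 11.64 = 1064/11.64 = 91.42 mg/L.

91.4 mg/L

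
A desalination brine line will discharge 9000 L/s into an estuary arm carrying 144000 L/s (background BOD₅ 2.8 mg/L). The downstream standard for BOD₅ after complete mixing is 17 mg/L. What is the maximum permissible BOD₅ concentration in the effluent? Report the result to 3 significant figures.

At the limit, (Qr·Cr + Qe·Cₑ)/(Qr + Qe) = 17:
Cₑ = (153000·17 − 144000·2.800) / 9000 = 244.2 mg/L.

244 mg/L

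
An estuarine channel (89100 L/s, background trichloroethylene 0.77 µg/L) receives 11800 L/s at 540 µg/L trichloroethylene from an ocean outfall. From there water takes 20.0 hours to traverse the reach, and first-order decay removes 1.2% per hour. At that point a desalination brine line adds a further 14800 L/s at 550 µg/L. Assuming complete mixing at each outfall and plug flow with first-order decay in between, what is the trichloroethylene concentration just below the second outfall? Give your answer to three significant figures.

After mixing, C = (89100·0.7700 + 11800·540.0) / 100900 = 6441000/100900 = 63.83 µg/L; combined flow 100900 L/s.
1.2%/h lost → k = −ln(1 − 0.012) = 0.01207 h⁻¹.
Decay over the reach: 63.83·exp(−kt) = 63.83·0.7855 = 50.14 µg/L.
Second outfall: C = (100900·50.14 + 14800·550.0)/115700 = 114.1 µg/L.

114 µg/L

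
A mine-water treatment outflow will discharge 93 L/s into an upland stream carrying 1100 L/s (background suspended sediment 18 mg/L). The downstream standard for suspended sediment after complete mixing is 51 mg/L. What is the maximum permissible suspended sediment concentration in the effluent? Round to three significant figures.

441 mg/L

At the limit, (Qr·Cr + Qe·Cₑ)/(Qr + Qe) = 51:
Cₑ = (1193·51 − 1100·18.00) / 93.00 = 441.3 mg/L.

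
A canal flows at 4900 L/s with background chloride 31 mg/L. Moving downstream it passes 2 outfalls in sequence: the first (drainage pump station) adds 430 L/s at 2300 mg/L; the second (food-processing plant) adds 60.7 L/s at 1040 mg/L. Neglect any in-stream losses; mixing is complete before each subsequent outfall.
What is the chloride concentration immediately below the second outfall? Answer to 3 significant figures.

Below outfall 1: Q → 5330 L/s, C = (4900·31.00 + 430.0·2300)/5330 = 214.1 mg/L.
Below outfall 2: Q → 5391 L/s, C = (5330·214.1 + 60.70·1040)/5391 = 223.4 mg/L.

223 mg/L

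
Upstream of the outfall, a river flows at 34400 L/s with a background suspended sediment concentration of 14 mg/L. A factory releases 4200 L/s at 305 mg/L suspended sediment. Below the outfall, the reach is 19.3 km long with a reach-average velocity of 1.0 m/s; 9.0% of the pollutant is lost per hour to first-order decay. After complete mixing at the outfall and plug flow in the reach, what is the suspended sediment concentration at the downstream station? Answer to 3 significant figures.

After mixing, C = (34400·14.00 + 4200·305.0) / 38600 = 1763000/38600 = 45.66 mg/L.
Travel time t = 19.3·1000 / 1.0 = 19300 s = 5.361 h.
9.0%/h lost → k = −ln(1 − 0.09) = 0.09431 h⁻¹.
After decay, C = 45.66 × e^(−kt) = 45.66 × 0.6031 = 27.54 mg/L.

27.5 mg/L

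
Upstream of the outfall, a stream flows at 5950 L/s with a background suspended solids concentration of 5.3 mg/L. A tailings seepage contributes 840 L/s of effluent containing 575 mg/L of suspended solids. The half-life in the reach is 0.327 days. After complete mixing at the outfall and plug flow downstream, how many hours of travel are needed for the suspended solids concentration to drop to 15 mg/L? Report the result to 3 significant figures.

18.3 h

After mixing, C = (5950·5.300 + 840.0·575.0) / 6790 = 514500/6790 = 75.78 mg/L.
Half-life 0.327 d → k = ln 2 / 0.327 = 2.120 d⁻¹.
75.78·exp(−k·t) = 15 → t = ln(75.78/15)/k = 66020 s = 18.34 h.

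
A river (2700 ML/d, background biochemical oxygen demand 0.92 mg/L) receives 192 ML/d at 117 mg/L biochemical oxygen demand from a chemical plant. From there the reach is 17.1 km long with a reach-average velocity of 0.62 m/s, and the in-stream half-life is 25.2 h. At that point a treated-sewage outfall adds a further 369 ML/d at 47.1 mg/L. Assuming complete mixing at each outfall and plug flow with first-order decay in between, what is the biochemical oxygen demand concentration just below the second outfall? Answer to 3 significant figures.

Flow-weighted average: C = (2700·0.9200 + 192.0·117.0) / 2892 = 24950/2892 = 8.627 mg/L; combined flow 2892 ML/d.
Travel time t = 17.1·1000 / 0.62 = 27580 s = 7.661 h.
Half-life 25.2 h → k = ln 2 / 25.2 = 0.02751 h⁻¹ = 0.6601 d⁻¹.
After decay, C = 8.627 × e^(−kt) = 8.627 × 0.8100 = 6.987 mg/L.
Second outfall: C = (2892·6.987 + 369.0·47.10)/3261 = 11.53 mg/L.

11.5 mg/L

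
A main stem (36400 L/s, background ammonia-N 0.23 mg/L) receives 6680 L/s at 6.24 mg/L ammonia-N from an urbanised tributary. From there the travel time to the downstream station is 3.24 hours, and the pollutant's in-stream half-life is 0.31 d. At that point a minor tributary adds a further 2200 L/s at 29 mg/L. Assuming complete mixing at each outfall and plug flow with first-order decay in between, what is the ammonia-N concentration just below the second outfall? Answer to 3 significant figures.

After mixing, C = (36400·0.2300 + 6680·6.240) / 43080 = 50060/43080 = 1.162 mg/L; combined flow 43080 L/s.
Half-life 0.31 d → k = ln 2 / 0.31 = 2.236 d⁻¹.
Decay over the reach: 1.162·exp(−kt) = 1.162·0.7394 = 0.8592 mg/L.
Second outfall: C = (43080·0.8592 + 2200·29.00)/45280 = 2.226 mg/L.

2.23 mg/L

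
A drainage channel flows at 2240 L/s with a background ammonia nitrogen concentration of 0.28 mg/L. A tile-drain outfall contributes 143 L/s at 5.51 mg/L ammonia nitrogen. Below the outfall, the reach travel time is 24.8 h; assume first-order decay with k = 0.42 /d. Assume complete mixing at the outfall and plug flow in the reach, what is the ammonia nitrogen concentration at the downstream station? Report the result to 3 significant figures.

0.385 mg/L

Conservation of mass: C = (2240·0.2800 + 143.0·5.510) / 2383 = 1415/2383 = 0.5938 mg/L.
After decay, C = 0.5938 × e^(−kt) = 0.5938 × 0.6479 = 0.3848 mg/L.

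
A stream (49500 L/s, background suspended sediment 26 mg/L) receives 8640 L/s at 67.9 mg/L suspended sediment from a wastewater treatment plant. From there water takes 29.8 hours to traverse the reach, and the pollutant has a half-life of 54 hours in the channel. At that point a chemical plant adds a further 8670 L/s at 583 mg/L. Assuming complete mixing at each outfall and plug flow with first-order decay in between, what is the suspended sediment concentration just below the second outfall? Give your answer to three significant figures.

94.8 mg/L

After mixing, C = (49500·26.00 + 8640·67.90) / 58140 = 1874000/58140 = 32.23 mg/L; combined flow 58140 L/s.
Half-life 54 h → k = ln 2 / 54 = 0.01284 h⁻¹ = 0.3081 d⁻¹.
After decay, C = 32.23 × e^(−kt) = 32.23 × 0.6821 = 21.98 mg/L.
At the second outfall, C = (58140·21.98 + 8670·583.0) / (58140 + 8670) = 94.79 mg/L.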